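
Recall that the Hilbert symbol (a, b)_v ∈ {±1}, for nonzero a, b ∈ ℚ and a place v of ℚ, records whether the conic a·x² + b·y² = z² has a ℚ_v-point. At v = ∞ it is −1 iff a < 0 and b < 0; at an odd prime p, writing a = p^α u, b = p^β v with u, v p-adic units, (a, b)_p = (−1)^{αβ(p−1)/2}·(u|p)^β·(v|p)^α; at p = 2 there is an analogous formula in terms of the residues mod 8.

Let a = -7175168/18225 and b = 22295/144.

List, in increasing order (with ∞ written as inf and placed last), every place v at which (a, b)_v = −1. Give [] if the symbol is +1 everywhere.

[5, 13]

Mod squares: a ≡ -143, b ≡ 455. Check v ∈ {∞, 2, 3, 5, 7, 11, 13}.
v=3: a=3^-6·(≡1), b=3^-2·(≡2) mod 3; (1|3)=+1, (2|3)=-1; (−1)^{-6·-2·1}·(+1)^-2·(-1)^-6 = +1.
v=13: a=13^1·(≡8), b=13^1·(≡12) mod 13; (8|13)=-1, (12|13)=+1; (−1)^{1·1·6}·(-1)^1·(+1)^1 = -1.
v=7: a=7^2·(≡2), b=7^3·(≡4) mod 7; (2|7)=+1, (4|7)=+1; (−1)^{2·3·3}·(+1)^3·(+1)^2 = +1.
v=2: v_2(a)=10, v_2(b)=-4; units ≡ 1, 7 (mod 8); ε·ε+αω+βω = 0·1+10·0+-4·0 ≡ 0  ⇒  (a,b)_2 = +1.
v=11: a=11^1·(≡5), b=11^0·(≡9) mod 11; (5|11)=+1, (9|11)=+1; (−1)^{1·0·5}·(+1)^0·(+1)^1 = +1.
v=∞: -143 < 0 and 455 > 0  ⇒  (a,b)_∞ = +1.
v=5: a=5^-2·(≡3), b=5^1·(≡1) mod 5; (3|5)=-1, (1|5)=+1; (−1)^{-2·1·2}·(-1)^1·(+1)^-2 = -1.
Ram(-143, 455) = {5, 13}; no ℚ_5-point on the conic.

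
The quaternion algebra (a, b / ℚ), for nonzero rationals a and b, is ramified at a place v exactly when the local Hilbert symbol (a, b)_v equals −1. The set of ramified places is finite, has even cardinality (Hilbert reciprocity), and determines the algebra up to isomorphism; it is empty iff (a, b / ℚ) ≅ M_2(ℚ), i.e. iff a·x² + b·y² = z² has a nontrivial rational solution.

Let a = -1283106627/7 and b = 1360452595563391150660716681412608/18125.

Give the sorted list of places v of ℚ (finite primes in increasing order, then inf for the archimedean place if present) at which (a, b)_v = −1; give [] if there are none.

[2, 11, 13, 29, 43, 53]

(a, b) ≡ (-8247701, 19721247) mod (ℚ^×)²; places V = {2, 3, 5, 7, 11, 13, 19, 29, 43, 47, 53, ∞}.
(a,b)_29: α=0, u≡12; β=-1, v≡20 (mod 29); (12|29)=-1, (20|29)=+1; sign (−1)^0·-1^-1·+1^0 = -1.
(a,b)_11: α=3, u≡8; β=6, v≡2 (mod 11); (8|11)=-1, (2|11)=-1; sign (−1)^0·-1^6·-1^3 = -1.
(a,b)_5: α=0, u≡4; β=-4, v≡2 (mod 5); (4|5)=+1, (2|5)=-1; sign (−1)^0·+1^-4·-1^0 = +1.
(a,b)_3: α=2, u≡1; β=3, v≡2 (mod 3); (1|3)=+1, (2|3)=-1; sign (−1)^0·+1^3·-1^2 = +1.
(a,b)_13: α=0, u≡6; β=1, v≡12 (mod 13); (6|13)=-1, (12|13)=+1; sign (−1)^0·-1^1·+1^0 = -1.
(a,b)_7: α=-1, u≡2; β=1, v≡6 (mod 7); (2|7)=+1, (6|7)=-1; sign (−1)^1·+1^1·-1^-1 = +1.
(a,b)_2: α=0, β=14; u≡3, v≡7 (mod 8); ε(u)ε(v)=1·1, αω(v)=0·0, βω(u)=14·1; sum ≡ 1  ⇒  -1.
(a,b)_53: α=1, u≡52; β=3, v≡50 (mod 53); (52|53)=+1, (50|53)=-1; sign (−1)^0·+1^3·-1^1 = -1.
(a,b)_19: α=0, u≡17; β=2, v≡6 (mod 19); (17|19)=+1, (6|19)=+1; sign (−1)^0·+1^2·+1^0 = +1.
(a,b)_∞: sgn(-8247701)=−, sgn(19721247)=+, so +1.
(a,b)_47: α=1, u≡13; β=3, v≡17 (mod 47); (13|47)=-1, (17|47)=+1; sign (−1)^1·-1^3·+1^1 = +1.
(a,b)_43: α=1, u≡23; β=4, v≡27 (mod 43); (23|43)=+1, (27|43)=-1; sign (−1)^0·+1^4·-1^1 = -1.
|Ram(-8247701, 19721247)| = 6, even; anisotropic at {2, 11, 13, 29, 43, 53}.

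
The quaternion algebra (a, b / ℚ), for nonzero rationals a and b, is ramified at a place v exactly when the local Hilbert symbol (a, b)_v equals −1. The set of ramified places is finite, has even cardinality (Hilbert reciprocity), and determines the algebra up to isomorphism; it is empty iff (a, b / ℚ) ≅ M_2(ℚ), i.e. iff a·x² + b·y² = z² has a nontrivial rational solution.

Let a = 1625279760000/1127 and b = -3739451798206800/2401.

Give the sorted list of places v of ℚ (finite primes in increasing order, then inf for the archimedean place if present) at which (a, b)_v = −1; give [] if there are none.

Mod squares: a ≡ 1702, b ≡ -210197. Check v ∈ {∞, 2, 3, 5, 7, 13, 19, 23, 37}.
v=19: a=19^2·(≡11), b=19^3·(≡10) mod 19; (11|19)=+1, (10|19)=-1; (−1)^{2·3·9}·(+1)^3·(-1)^2 = +1.
v=3: a=3^2·(≡1), b=3^6·(≡1) mod 3; (1|3)=+1, (1|3)=+1; (−1)^{2·6·1}·(+1)^6·(+1)^2 = +1.
v=∞: 1702 > 0 and -210197 < 0  ⇒  (a,b)_∞ = +1.
v=5: a=5^4·(≡3), b=5^2·(≡3) mod 5; (3|5)=-1, (3|5)=-1; (−1)^{4·2·2}·(-1)^2·(-1)^4 = +1.
v=13: a=13^2·(≡1), b=13^3·(≡3) mod 13; (1|13)=+1, (3|13)=+1; (−1)^{2·3·6}·(+1)^3·(+1)^2 = +1.
v=23: a=23^-1·(≡10), b=23^1·(≡15) mod 23; (10|23)=-1, (15|23)=-1; (−1)^{-1·1·11}·(-1)^1·(-1)^-1 = -1.
v=2: v_2(a)=7, v_2(b)=4; units ≡ 3, 3 (mod 8); ε·ε+αω+βω = 1·1+7·1+4·1 ≡ 0  ⇒  (a,b)_2 = +1.
v=37: a=37^1·(≡33), b=37^1·(≡14) mod 37; (33|37)=+1, (14|37)=-1; (−1)^{1·1·18}·(+1)^1·(-1)^1 = -1.
v=7: a=7^-2·(≡4), b=7^-4·(≡3) mod 7; (4|7)=+1, (3|7)=-1; (−1)^{-2·-4·3}·(+1)^-4·(-1)^-2 = +1.
(1702, -210197 / ℚ) ramifies at {23, 37}: a division algebra.

[23, 37]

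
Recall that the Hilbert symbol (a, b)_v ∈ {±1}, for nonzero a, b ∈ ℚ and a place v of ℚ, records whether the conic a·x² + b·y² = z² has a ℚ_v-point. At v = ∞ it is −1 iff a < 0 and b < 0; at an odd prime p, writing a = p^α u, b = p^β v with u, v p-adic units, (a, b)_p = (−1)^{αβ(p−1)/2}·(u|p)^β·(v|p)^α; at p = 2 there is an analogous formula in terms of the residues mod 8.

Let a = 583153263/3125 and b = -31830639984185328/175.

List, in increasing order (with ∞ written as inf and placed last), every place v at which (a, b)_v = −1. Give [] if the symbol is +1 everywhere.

(a, b) ≡ (2035, -70889) mod (ℚ^×)²; places V = {2, 3, 5, 7, 11, 13, 19, 37, 41, ∞}.
(a,b)_11: α=1, u≡5; β=6, v≡7 (mod 11); (5|11)=+1, (7|11)=-1; sign (−1)^0·+1^6·-1^1 = -1.
(a,b)_19: α=2, u≡13; β=1, v≡18 (mod 19); (13|19)=-1, (18|19)=-1; sign (−1)^0·-1^1·-1^2 = -1.
(a,b)_2: α=0, β=4; u≡3, v≡7 (mod 8); ε(u)ε(v)=1·1, αω(v)=0·0, βω(u)=4·1; sum ≡ 1  ⇒  -1.
(a,b)_13: α=0, u≡6; β=1, v≡7 (mod 13); (6|13)=-1, (7|13)=-1; sign (−1)^0·-1^1·-1^0 = -1.
(a,b)_5: α=-5, u≡3; β=-2, v≡1 (mod 5); (3|5)=-1, (1|5)=+1; sign (−1)^0·-1^-2·+1^-5 = +1.
(a,b)_3: α=4, u≡1; β=4, v≡1 (mod 3); (1|3)=+1, (1|3)=+1; sign (−1)^0·+1^4·+1^4 = +1.
(a,b)_∞: sgn(2035)=+, sgn(-70889)=−, so +1.
(a,b)_37: α=1, u≡31; β=2, v≡10 (mod 37); (31|37)=-1, (10|37)=+1; sign (−1)^0·-1^2·+1^1 = +1.
(a,b)_41: α=0, u≡6; β=1, v≡30 (mod 41); (6|41)=-1, (30|41)=-1; sign (−1)^0·-1^1·-1^0 = -1.
(a,b)_7: α=2, u≡3; β=-1, v≡2 (mod 7); (3|7)=-1, (2|7)=+1; sign (−1)^0·-1^-1·+1^2 = -1.
Ram(2035, -70889) = {2, 7, 11, 13, 19, 41}; no ℚ_2-point on the conic.

[2, 7, 11, 13, 19, 41]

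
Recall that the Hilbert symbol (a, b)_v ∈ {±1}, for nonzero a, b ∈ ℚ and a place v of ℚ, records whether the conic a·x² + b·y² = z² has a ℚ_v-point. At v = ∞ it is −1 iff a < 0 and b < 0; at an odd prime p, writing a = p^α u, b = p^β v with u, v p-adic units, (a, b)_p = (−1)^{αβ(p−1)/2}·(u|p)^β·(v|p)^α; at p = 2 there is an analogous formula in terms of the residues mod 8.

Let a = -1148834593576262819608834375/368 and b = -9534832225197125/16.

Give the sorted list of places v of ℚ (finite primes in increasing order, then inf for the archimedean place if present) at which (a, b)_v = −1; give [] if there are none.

Mod squares: a ≡ -37145, b ≡ -1522565. Check v ∈ {∞, 2, 5, 7, 11, 17, 19, 23, 31, 47}.
v=17: a=17^3·(≡8), b=17^2·(≡14) mod 17; (8|17)=+1, (14|17)=-1; (−1)^{3·2·8}·(+1)^2·(-1)^3 = -1.
v=2: v_2(a)=-4, v_2(b)=-4; units ≡ 7, 3 (mod 8); ε·ε+αω+βω = 1·1+-4·1+-4·0 ≡ 1  ⇒  (a,b)_2 = -1.
v=47: a=47^2·(≡28), b=47^1·(≡26) mod 47; (28|47)=+1, (26|47)=-1; (−1)^{2·1·23}·(+1)^1·(-1)^2 = +1.
v=23: a=23^-1·(≡8), b=23^0·(≡2) mod 23; (8|23)=+1, (2|23)=+1; (−1)^{-1·0·11}·(+1)^0·(+1)^-1 = +1.
v=19: a=19^5·(≡8), b=19^3·(≡7) mod 19; (8|19)=-1, (7|19)=+1; (−1)^{5·3·9}·(-1)^3·(+1)^5 = +1.
v=5: a=5^5·(≡1), b=5^3·(≡3) mod 5; (1|5)=+1, (3|5)=-1; (−1)^{5·3·2}·(+1)^3·(-1)^5 = -1.
v=31: a=31^2·(≡12), b=31^1·(≡18) mod 31; (12|31)=-1, (18|31)=+1; (−1)^{2·1·15}·(-1)^1·(+1)^2 = -1.
v=∞: -37145 < 0 and -1522565 < 0  ⇒  (a,b)_∞ = -1.
v=11: a=11^2·(≡8), b=11^1·(≡4) mod 11; (8|11)=-1, (4|11)=+1; (−1)^{2·1·5}·(-1)^1·(+1)^2 = -1.
v=7: a=7^6·(≡1), b=7^4·(≡3) mod 7; (1|7)=+1, (3|7)=-1; (−1)^{6·4·3}·(+1)^4·(-1)^6 = +1.
(-37145, -1522565 / ℚ) ramifies at {2, 5, 11, 17, 31, ∞}: a division algebra.

[2, 5, 11, 17, 31, inf]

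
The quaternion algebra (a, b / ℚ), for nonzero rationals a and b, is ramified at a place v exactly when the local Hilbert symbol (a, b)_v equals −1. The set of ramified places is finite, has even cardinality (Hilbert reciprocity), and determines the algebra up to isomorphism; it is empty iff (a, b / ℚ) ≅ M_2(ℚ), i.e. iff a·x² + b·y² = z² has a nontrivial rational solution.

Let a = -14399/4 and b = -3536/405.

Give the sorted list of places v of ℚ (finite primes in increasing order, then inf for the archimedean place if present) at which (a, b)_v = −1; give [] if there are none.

Mod squares: a ≡ -119, b ≡ -1105. Check v ∈ {∞, 2, 3, 5, 7, 11, 13, 17}.
v=∞: -119 < 0 and -1105 < 0  ⇒  (a,b)_∞ = -1.
v=11: a=11^2·(≡6), b=11^0·(≡8) mod 11; (6|11)=-1, (8|11)=-1; (−1)^{2·0·5}·(-1)^0·(-1)^2 = +1.
v=2: v_2(a)=-2, v_2(b)=4; units ≡ 1, 7 (mod 8); ε·ε+αω+βω = 0·1+-2·0+4·0 ≡ 0  ⇒  (a,b)_2 = +1.
v=5: a=5^0·(≡4), b=5^-1·(≡4) mod 5; (4|5)=+1, (4|5)=+1; (−1)^{0·-1·2}·(+1)^-1·(+1)^0 = +1.
v=3: a=3^0·(≡1), b=3^-4·(≡2) mod 3; (1|3)=+1, (2|3)=-1; (−1)^{0·-4·1}·(+1)^-4·(-1)^0 = +1.
v=7: a=7^1·(≡2), b=7^0·(≡1) mod 7; (2|7)=+1, (1|7)=+1; (−1)^{1·0·3}·(+1)^0·(+1)^1 = +1.
v=17: a=17^1·(≡5), b=17^1·(≡7) mod 17; (5|17)=-1, (7|17)=-1; (−1)^{1·1·8}·(-1)^1·(-1)^1 = +1.
v=13: a=13^0·(≡11), b=13^1·(≡7) mod 13; (11|13)=-1, (7|13)=-1; (−1)^{0·1·6}·(-1)^1·(-1)^0 = -1.
|Ram(-119, -1105)| = 2, even; anisotropic at {13, ∞}.

[13, inf]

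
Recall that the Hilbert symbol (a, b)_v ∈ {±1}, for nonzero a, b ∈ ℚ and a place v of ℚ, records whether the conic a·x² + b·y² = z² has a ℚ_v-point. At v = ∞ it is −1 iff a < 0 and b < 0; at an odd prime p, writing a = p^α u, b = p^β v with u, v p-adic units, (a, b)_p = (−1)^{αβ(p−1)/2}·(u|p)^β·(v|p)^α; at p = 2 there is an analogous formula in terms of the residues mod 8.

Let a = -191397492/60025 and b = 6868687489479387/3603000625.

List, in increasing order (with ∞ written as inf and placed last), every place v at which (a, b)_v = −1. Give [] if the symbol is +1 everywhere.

[2, 17]

(a, b) ≡ (-7293, 3) mod (ℚ^×)²; places V = {2, 3, 5, 7, 11, 13, 17, ∞}.
(a,b)_5: α=-2, u≡3; β=-4, v≡2 (mod 5); (3|5)=-1, (2|5)=-1; sign (−1)^0·-1^-4·-1^-2 = +1.
(a,b)_∞: sgn(-7293)=−, sgn(3)=+, so +1.
(a,b)_2: α=2, β=0; u≡3, v≡3 (mod 8); ε(u)ε(v)=1·1, αω(v)=2·1, βω(u)=0·1; sum ≡ 1  ⇒  -1.
(a,b)_17: α=1, u≡9; β=2, v≡12 (mod 17); (9|17)=+1, (12|17)=-1; sign (−1)^0·+1^2·-1^1 = -1.
(a,b)_13: α=1, u≡8; β=2, v≡12 (mod 13); (8|13)=-1, (12|13)=+1; sign (−1)^0·-1^2·+1^1 = +1.
(a,b)_7: α=-4, u≡2; β=-8, v≡6 (mod 7); (2|7)=+1, (6|7)=-1; sign (−1)^0·+1^-8·-1^-4 = +1.
(a,b)_11: α=1, u≡8; β=2, v≡1 (mod 11); (8|11)=-1, (1|11)=+1; sign (−1)^0·-1^2·+1^1 = +1.
(a,b)_3: α=9, u≡2; β=19, v≡1 (mod 3); (2|3)=-1, (1|3)=+1; sign (−1)^1·-1^19·+1^9 = +1.
(-7293, 3 / ℚ) ramifies at {2, 17}: a division algebra.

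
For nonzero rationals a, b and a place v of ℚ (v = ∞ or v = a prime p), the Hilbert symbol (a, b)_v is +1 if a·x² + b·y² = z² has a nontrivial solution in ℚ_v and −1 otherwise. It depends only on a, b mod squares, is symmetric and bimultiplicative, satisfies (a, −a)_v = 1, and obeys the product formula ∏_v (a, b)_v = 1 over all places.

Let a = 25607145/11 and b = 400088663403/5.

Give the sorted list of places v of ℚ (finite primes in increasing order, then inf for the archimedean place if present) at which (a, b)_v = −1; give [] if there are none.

Mod squares: a ≡ 205755, b ≡ 2378648415. Check v ∈ {∞, 2, 3, 5, 11, 13, 17, 29, 37, 41, 43}.
v=29: a=29^1·(≡17), b=29^2·(≡28) mod 29; (17|29)=-1, (28|29)=+1; (−1)^{1·2·14}·(-1)^2·(+1)^1 = +1.
v=17: a=17^0·(≡1), b=17^1·(≡6) mod 17; (1|17)=+1, (6|17)=-1; (−1)^{0·1·8}·(+1)^1·(-1)^0 = +1.
v=13: a=13^0·(≡4), b=13^1·(≡10) mod 13; (4|13)=+1, (10|13)=+1; (−1)^{0·1·6}·(+1)^1·(+1)^0 = +1.
v=2: v_2(a)=0, v_2(b)=0; units ≡ 3, 7 (mod 8); ε·ε+αω+βω = 1·1+0·0+0·1 ≡ 1  ⇒  (a,b)_2 = -1.
v=5: a=5^1·(≡4), b=5^-1·(≡3) mod 5; (4|5)=+1, (3|5)=-1; (−1)^{1·-1·2}·(+1)^-1·(-1)^1 = -1.
v=41: a=41^0·(≡28), b=41^1·(≡4) mod 41; (28|41)=-1, (4|41)=+1; (−1)^{0·1·20}·(-1)^1·(+1)^0 = -1.
v=11: a=11^-1·(≡3), b=11^1·(≡3) mod 11; (3|11)=+1, (3|11)=+1; (−1)^{-1·1·5}·(+1)^1·(+1)^-1 = -1.
v=37: a=37^2·(≡22), b=37^1·(≡30) mod 37; (22|37)=-1, (30|37)=+1; (−1)^{2·1·18}·(-1)^1·(+1)^2 = -1.
v=43: a=43^1·(≡32), b=43^1·(≡27) mod 43; (32|43)=-1, (27|43)=-1; (−1)^{1·1·21}·(-1)^1·(-1)^1 = -1.
v=3: a=3^1·(≡2), b=3^1·(≡1) mod 3; (2|3)=-1, (1|3)=+1; (−1)^{1·1·1}·(-1)^1·(+1)^1 = +1.
v=∞: 205755 > 0 and 2378648415 > 0  ⇒  (a,b)_∞ = +1.
(205755, 2378648415 / ℚ) ramifies at {2, 5, 11, 37, 41, 43}: a division algebra.

[2, 5, 11, 37, 41, 43]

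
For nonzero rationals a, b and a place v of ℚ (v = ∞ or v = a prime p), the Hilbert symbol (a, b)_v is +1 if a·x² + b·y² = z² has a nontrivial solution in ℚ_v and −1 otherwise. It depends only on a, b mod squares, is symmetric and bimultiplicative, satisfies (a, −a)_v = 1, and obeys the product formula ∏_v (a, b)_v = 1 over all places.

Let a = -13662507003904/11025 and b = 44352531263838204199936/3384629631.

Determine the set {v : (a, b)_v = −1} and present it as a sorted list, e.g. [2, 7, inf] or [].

[11, 13, 23, 31]

(a, b) ≡ (-31, 101959) mod (ℚ^×)²; places V = {2, 3, 5, 7, 11, 13, 23, 31, 37, 41, 43, ∞}.
(a,b)_7: α=-2, u≡4; β=0, v≡2 (mod 7); (4|7)=+1, (2|7)=+1; sign (−1)^0·+1^0·+1^-2 = +1.
(a,b)_2: α=12, β=10; u≡1, v≡7 (mod 8); ε(u)ε(v)=0·1, αω(v)=12·0, βω(u)=10·0; sum ≡ 0  ⇒  +1.
(a,b)_23: α=2, u≡22; β=5, v≡5 (mod 23); (22|23)=-1, (5|23)=-1; sign (−1)^0·-1^5·-1^2 = -1.
(a,b)_11: α=2, u≡2; β=3, v≡7 (mod 11); (2|11)=-1, (7|11)=-1; sign (−1)^0·-1^3·-1^2 = -1.
(a,b)_3: α=-2, u≡2; β=-10, v≡1 (mod 3); (2|3)=-1, (1|3)=+1; sign (−1)^0·-1^-10·+1^-2 = +1.
(a,b)_13: α=0, u≡8; β=3, v≡9 (mod 13); (8|13)=-1, (9|13)=+1; sign (−1)^0·-1^3·+1^0 = -1.
(a,b)_43: α=0, u≡5; β=-2, v≡36 (mod 43); (5|43)=-1, (36|43)=+1; sign (−1)^0·-1^-2·+1^0 = +1.
(a,b)_37: α=0, u≡17; β=2, v≡14 (mod 37); (17|37)=-1, (14|37)=-1; sign (−1)^0·-1^2·-1^0 = +1.
(a,b)_5: α=-2, u≡1; β=0, v≡1 (mod 5); (1|5)=+1, (1|5)=+1; sign (−1)^0·+1^0·+1^-2 = +1.
(a,b)_41: α=2, u≡39; β=2, v≡18 (mod 41); (39|41)=+1, (18|41)=+1; sign (−1)^0·+1^2·+1^2 = +1.
(a,b)_31: α=1, u≡27; β=-1, v≡23 (mod 31); (27|31)=-1, (23|31)=-1; sign (−1)^1·-1^-1·-1^1 = -1.
(a,b)_∞: sgn(-31)=−, sgn(101959)=+, so +1.
|Ram(-31, 101959)| = 4, even; anisotropic at {11, 13, 23, 31}.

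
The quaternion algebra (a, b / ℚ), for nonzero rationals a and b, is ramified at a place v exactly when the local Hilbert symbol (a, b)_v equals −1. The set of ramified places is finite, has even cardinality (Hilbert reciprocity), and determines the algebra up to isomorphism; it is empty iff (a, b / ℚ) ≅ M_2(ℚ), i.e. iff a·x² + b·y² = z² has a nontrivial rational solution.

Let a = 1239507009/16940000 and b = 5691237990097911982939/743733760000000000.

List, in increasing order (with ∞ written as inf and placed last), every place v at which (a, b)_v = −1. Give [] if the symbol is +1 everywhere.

(a, b) ≡ (13566, 19) mod (ℚ^×)²; places V = {2, 3, 5, 7, 11, 13, 17, 19, 29, ∞}.
(a,b)_29: α=2, u≡9; β=6, v≡19 (mod 29); (9|29)=+1, (19|29)=-1; sign (−1)^0·+1^6·-1^2 = +1.
(a,b)_19: α=1, u≡11; β=3, v≡5 (mod 19); (11|19)=+1, (5|19)=+1; sign (−1)^1·+1^3·+1^1 = -1.
(a,b)_∞: sgn(13566)=+, sgn(19)=+, so +1.
(a,b)_2: α=-5, β=-18; u≡7, v≡3 (mod 8); ε(u)ε(v)=1·1, αω(v)=-5·1, βω(u)=-18·0; sum ≡ 0  ⇒  +1.
(a,b)_5: α=-4, u≡1; β=-10, v≡1 (mod 5); (1|5)=+1, (1|5)=+1; sign (−1)^0·+1^-10·+1^-4 = +1.
(a,b)_3: α=3, u≡1; β=0, v≡1 (mod 3); (1|3)=+1, (1|3)=+1; sign (−1)^0·+1^0·+1^3 = +1.
(a,b)_13: α=2, u≡5; β=6, v≡5 (mod 13); (5|13)=-1, (5|13)=-1; sign (−1)^0·-1^6·-1^2 = +1.
(a,b)_11: α=-2, u≡5; β=-2, v≡6 (mod 11); (5|11)=+1, (6|11)=-1; sign (−1)^0·+1^-2·-1^-2 = +1.
(a,b)_17: α=1, u≡1; β=2, v≡16 (mod 17); (1|17)=+1, (16|17)=+1; sign (−1)^0·+1^2·+1^1 = +1.
(a,b)_7: α=-1, u≡3; β=-4, v≡3 (mod 7); (3|7)=-1, (3|7)=-1; sign (−1)^0·-1^-4·-1^-1 = -1.
(13566, 19 / ℚ) ramifies at {7, 19}: a division algebra.

[7, 19]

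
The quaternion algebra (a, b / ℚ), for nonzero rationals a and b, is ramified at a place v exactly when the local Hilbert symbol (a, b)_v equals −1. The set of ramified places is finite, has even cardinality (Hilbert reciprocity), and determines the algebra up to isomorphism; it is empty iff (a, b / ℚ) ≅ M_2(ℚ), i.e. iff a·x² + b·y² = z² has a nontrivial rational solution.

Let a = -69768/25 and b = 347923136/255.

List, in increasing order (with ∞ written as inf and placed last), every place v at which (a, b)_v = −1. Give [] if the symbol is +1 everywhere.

Mod squares: a ≡ -1938, b ≡ 2805. Check v ∈ {∞, 2, 3, 5, 11, 17, 19, 37}.
v=17: a=17^1·(≡14), b=17^-1·(≡10) mod 17; (14|17)=-1, (10|17)=-1; (−1)^{1·-1·8}·(-1)^-1·(-1)^1 = +1.
v=3: a=3^3·(≡2), b=3^-1·(≡2) mod 3; (2|3)=-1, (2|3)=-1; (−1)^{3·-1·1}·(-1)^-1·(-1)^3 = -1.
v=37: a=37^0·(≡5), b=37^2·(≡30) mod 37; (5|37)=-1, (30|37)=+1; (−1)^{0·2·18}·(-1)^2·(+1)^0 = +1.
v=11: a=11^0·(≡9), b=11^1·(≡10) mod 11; (9|11)=+1, (10|11)=-1; (−1)^{0·1·5}·(+1)^1·(-1)^0 = +1.
v=∞: -1938 < 0 and 2805 > 0  ⇒  (a,b)_∞ = +1.
v=19: a=19^1·(≡15), b=19^2·(≡12) mod 19; (15|19)=-1, (12|19)=-1; (−1)^{1·2·9}·(-1)^2·(-1)^1 = -1.
v=2: v_2(a)=3, v_2(b)=6; units ≡ 7, 5 (mod 8); ε·ε+αω+βω = 1·0+3·1+6·0 ≡ 1  ⇒  (a,b)_2 = -1.
v=5: a=5^-2·(≡2), b=5^-1·(≡1) mod 5; (2|5)=-1, (1|5)=+1; (−1)^{-2·-1·2}·(-1)^-1·(+1)^-2 = -1.
(-1938, 2805 / ℚ) ramifies at {2, 3, 5, 19}: a division algebra.

[2, 3, 5, 19]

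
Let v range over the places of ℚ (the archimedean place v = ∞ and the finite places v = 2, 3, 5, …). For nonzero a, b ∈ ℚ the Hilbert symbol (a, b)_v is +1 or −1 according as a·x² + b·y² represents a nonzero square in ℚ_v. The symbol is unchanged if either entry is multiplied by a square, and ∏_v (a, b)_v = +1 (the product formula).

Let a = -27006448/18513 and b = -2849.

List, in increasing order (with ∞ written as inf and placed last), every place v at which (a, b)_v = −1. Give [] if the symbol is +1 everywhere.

[7, 11, 17, inf]

Mod squares: a ≡ -11951, b ≡ -2849. Check v ∈ {∞, 2, 3, 7, 11, 17, 19, 37}.
v=37: a=37^1·(≡11), b=37^1·(≡34) mod 37; (11|37)=+1, (34|37)=+1; (−1)^{1·1·18}·(+1)^1·(+1)^1 = +1.
v=7: a=7^4·(≡3), b=7^1·(≡6) mod 7; (3|7)=-1, (6|7)=-1; (−1)^{4·1·3}·(-1)^1·(-1)^4 = -1.
v=∞: -11951 < 0 and -2849 < 0  ⇒  (a,b)_∞ = -1.
v=11: a=11^-2·(≡7), b=11^1·(≡5) mod 11; (7|11)=-1, (5|11)=+1; (−1)^{-2·1·5}·(-1)^1·(+1)^-2 = -1.
v=3: a=3^-2·(≡1), b=3^0·(≡1) mod 3; (1|3)=+1, (1|3)=+1; (−1)^{-2·0·1}·(+1)^0·(+1)^-2 = +1.
v=2: v_2(a)=4, v_2(b)=0; units ≡ 1, 7 (mod 8); ε·ε+αω+βω = 0·1+4·0+0·0 ≡ 0  ⇒  (a,b)_2 = +1.
v=19: a=19^1·(≡16), b=19^0·(≡1) mod 19; (16|19)=+1, (1|19)=+1; (−1)^{1·0·9}·(+1)^0·(+1)^1 = +1.
v=17: a=17^-1·(≡7), b=17^0·(≡7) mod 17; (7|17)=-1, (7|17)=-1; (−1)^{-1·0·8}·(-1)^0·(-1)^-1 = -1.
|Ram(-11951, -2849)| = 4, even; anisotropic at {7, 11, 17, ∞}.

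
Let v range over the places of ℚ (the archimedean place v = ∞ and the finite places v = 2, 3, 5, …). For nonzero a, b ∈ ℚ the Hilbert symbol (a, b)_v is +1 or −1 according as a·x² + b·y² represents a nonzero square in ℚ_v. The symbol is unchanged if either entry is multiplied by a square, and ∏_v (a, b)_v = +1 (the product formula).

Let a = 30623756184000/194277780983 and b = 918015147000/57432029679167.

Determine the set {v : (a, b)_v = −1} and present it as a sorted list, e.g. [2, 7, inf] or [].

Mod squares: a ≡ 2145, b ≡ 4290. Check v ∈ {∞, 2, 3, 5, 7, 11, 13, 17, 29, 31, 41}.
v=3: a=3^13·(≡1), b=3^3·(≡2) mod 3; (1|3)=+1, (2|3)=-1; (−1)^{13·3·1}·(+1)^3·(-1)^13 = +1.
v=17: a=17^0·(≡6), b=17^2·(≡5) mod 17; (6|17)=-1, (5|17)=-1; (−1)^{0·2·8}·(-1)^2·(-1)^0 = +1.
v=2: v_2(a)=6, v_2(b)=3; units ≡ 1, 1 (mod 8); ε·ε+αω+βω = 0·0+6·0+3·0 ≡ 0  ⇒  (a,b)_2 = +1.
v=11: a=11^-1·(≡7), b=11^-1·(≡1) mod 11; (7|11)=-1, (1|11)=+1; (−1)^{-1·-1·5}·(-1)^-1·(+1)^-1 = +1.
v=∞: 2145 > 0 and 4290 > 0  ⇒  (a,b)_∞ = +1.
v=29: a=29^-2·(≡28), b=29^-2·(≡12) mod 29; (28|29)=+1, (12|29)=-1; (−1)^{-2·-2·14}·(+1)^-2·(-1)^-2 = +1.
v=41: a=41^-2·(≡22), b=41^-4·(≡34) mod 41; (22|41)=-1, (34|41)=-1; (−1)^{-2·-4·20}·(-1)^-4·(-1)^-2 = +1.
v=7: a=7^4·(≡3), b=7^6·(≡3) mod 7; (3|7)=-1, (3|7)=-1; (−1)^{4·6·3}·(-1)^6·(-1)^4 = +1.
v=13: a=13^-1·(≡10), b=13^-3·(≡5) mod 13; (10|13)=+1, (5|13)=-1; (−1)^{-1·-3·6}·(+1)^-3·(-1)^-1 = -1.
v=5: a=5^3·(≡4), b=5^3·(≡3) mod 5; (4|5)=+1, (3|5)=-1; (−1)^{3·3·2}·(+1)^3·(-1)^3 = -1.
v=31: a=31^-2·(≡29), b=31^0·(≡17) mod 31; (29|31)=-1, (17|31)=-1; (−1)^{-2·0·15}·(-1)^0·(-1)^-2 = +1.
Ram(2145, 4290) = {5, 13}; no ℚ_5-point on the conic.

[5, 13]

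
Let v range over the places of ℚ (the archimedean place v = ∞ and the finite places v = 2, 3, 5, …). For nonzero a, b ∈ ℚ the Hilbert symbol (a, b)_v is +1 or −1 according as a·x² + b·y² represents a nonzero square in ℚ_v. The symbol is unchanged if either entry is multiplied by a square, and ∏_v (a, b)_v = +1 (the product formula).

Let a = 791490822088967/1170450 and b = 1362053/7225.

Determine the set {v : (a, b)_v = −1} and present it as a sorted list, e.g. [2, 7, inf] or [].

(a, b) ≡ (286, 77) mod (ℚ^×)²; places V = {2, 3, 5, 7, 11, 13, 17, 19, ∞}.
(a,b)_7: α=6, u≡3; β=3, v≡2 (mod 7); (3|7)=-1, (2|7)=+1; sign (−1)^0·-1^3·+1^6 = -1.
(a,b)_3: α=-4, u≡1; β=0, v≡2 (mod 3); (1|3)=+1, (2|3)=-1; sign (−1)^0·+1^0·-1^-4 = +1.
(a,b)_5: α=-2, u≡4; β=-2, v≡2 (mod 5); (4|5)=+1, (2|5)=-1; sign (−1)^0·+1^-2·-1^-2 = +1.
(a,b)_13: α=1, u≡3; β=0, v≡3 (mod 13); (3|13)=+1, (3|13)=+1; sign (−1)^0·+1^0·+1^1 = +1.
(a,b)_19: α=6, u≡4; β=2, v≡6 (mod 19); (4|19)=+1, (6|19)=+1; sign (−1)^0·+1^2·+1^6 = +1.
(a,b)_11: α=1, u≡4; β=1, v≡2 (mod 11); (4|11)=+1, (2|11)=-1; sign (−1)^1·+1^1·-1^1 = +1.
(a,b)_17: α=-2, u≡5; β=-2, v≡8 (mod 17); (5|17)=-1, (8|17)=+1; sign (−1)^0·-1^-2·+1^-2 = +1.
(a,b)_2: α=-1, β=0; u≡7, v≡5 (mod 8); ε(u)ε(v)=1·0, αω(v)=-1·1, βω(u)=0·0; sum ≡ 1  ⇒  -1.
(a,b)_∞: sgn(286)=+, sgn(77)=+, so +1.
|Ram(286, 77)| = 2, even; anisotropic at {2, 7}.

[2, 7]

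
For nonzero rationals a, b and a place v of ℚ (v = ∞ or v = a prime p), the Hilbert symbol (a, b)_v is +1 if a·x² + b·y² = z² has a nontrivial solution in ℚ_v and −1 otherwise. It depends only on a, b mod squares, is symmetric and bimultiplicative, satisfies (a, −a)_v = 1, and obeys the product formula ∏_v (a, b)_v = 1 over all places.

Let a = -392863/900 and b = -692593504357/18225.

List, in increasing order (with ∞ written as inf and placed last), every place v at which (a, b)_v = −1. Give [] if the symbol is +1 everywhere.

Mod squares: a ≡ -392863, b ≡ -856957. Check v ∈ {∞, 2, 3, 5, 19, 23, 29, 31, 37, 53}.
v=23: a=23^1·(≡18), b=23^1·(≡3) mod 23; (18|23)=+1, (3|23)=+1; (−1)^{1·1·11}·(+1)^1·(+1)^1 = -1.
v=∞: -392863 < 0 and -856957 < 0  ⇒  (a,b)_∞ = -1.
v=19: a=19^1·(≡2), b=19^1·(≡8) mod 19; (2|19)=-1, (8|19)=-1; (−1)^{1·1·9}·(-1)^1·(-1)^1 = -1.
v=5: a=5^-2·(≡2), b=5^-2·(≡2) mod 5; (2|5)=-1, (2|5)=-1; (−1)^{-2·-2·2}·(-1)^-2·(-1)^-2 = +1.
v=2: v_2(a)=-2, v_2(b)=0; units ≡ 1, 3 (mod 8); ε·ε+αω+βω = 0·1+-2·1+0·0 ≡ 0  ⇒  (a,b)_2 = +1.
v=31: a=31^1·(≡6), b=31^2·(≡1) mod 31; (6|31)=-1, (1|31)=+1; (−1)^{1·2·15}·(-1)^2·(+1)^1 = +1.
v=29: a=29^1·(≡25), b=29^2·(≡9) mod 29; (25|29)=+1, (9|29)=+1; (−1)^{1·2·14}·(+1)^2·(+1)^1 = +1.
v=3: a=3^-2·(≡2), b=3^-6·(≡2) mod 3; (2|3)=-1, (2|3)=-1; (−1)^{-2·-6·1}·(-1)^-6·(-1)^-2 = +1.
v=53: a=53^0·(≡27), b=53^1·(≡25) mod 53; (27|53)=-1, (25|53)=+1; (−1)^{0·1·26}·(-1)^1·(+1)^0 = -1.
v=37: a=37^0·(≡28), b=37^1·(≡4) mod 37; (28|37)=+1, (4|37)=+1; (−1)^{0·1·18}·(+1)^1·(+1)^0 = +1.
|Ram(-392863, -856957)| = 4, even; anisotropic at {19, 23, 53, ∞}.

[19, 23, 53, inf]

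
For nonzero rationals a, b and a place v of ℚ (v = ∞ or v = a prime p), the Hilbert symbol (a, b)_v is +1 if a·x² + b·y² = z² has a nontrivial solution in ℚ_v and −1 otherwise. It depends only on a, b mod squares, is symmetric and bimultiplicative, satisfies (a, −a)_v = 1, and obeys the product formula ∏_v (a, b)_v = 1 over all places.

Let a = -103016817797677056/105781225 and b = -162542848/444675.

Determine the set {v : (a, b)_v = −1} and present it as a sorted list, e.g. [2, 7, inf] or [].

[3, 7, 23, 29, 31, inf]

(a, b) ≡ (-144739, -39) mod (ℚ^×)²; places V = {2, 3, 5, 7, 11, 13, 17, 23, 29, 31, ∞}.
(a,b)_5: α=-2, u≡1; β=-2, v≡1 (mod 5); (1|5)=+1, (1|5)=+1; sign (−1)^0·+1^-2·+1^-2 = +1.
(a,b)_7: α=1, u≡2; β=-2, v≡5 (mod 7); (2|7)=+1, (5|7)=-1; sign (−1)^0·+1^-2·-1^1 = -1.
(a,b)_2: α=14, β=8; u≡5, v≡1 (mod 8); ε(u)ε(v)=0·0, αω(v)=14·0, βω(u)=8·1; sum ≡ 0  ⇒  +1.
(a,b)_29: α=1, u≡17; β=0, v≡10 (mod 29); (17|29)=-1, (10|29)=-1; sign (−1)^0·-1^0·-1^1 = -1.
(a,b)_11: α=-4, u≡10; β=-2, v≡5 (mod 11); (10|11)=-1, (5|11)=+1; sign (−1)^0·-1^-2·+1^-4 = +1.
(a,b)_13: α=6, u≡1; β=3, v≡9 (mod 13); (1|13)=+1, (9|13)=+1; sign (−1)^0·+1^3·+1^6 = +1.
(a,b)_∞: sgn(-144739)=−, sgn(-39)=−, so -1.
(a,b)_3: α=2, u≡2; β=-1, v≡2 (mod 3); (2|3)=-1, (2|3)=-1; sign (−1)^0·-1^-1·-1^2 = -1.
(a,b)_17: α=-2, u≡1; β=2, v≡5 (mod 17); (1|17)=+1, (5|17)=-1; sign (−1)^0·+1^2·-1^-2 = +1.
(a,b)_23: α=1, u≡13; β=0, v≡11 (mod 23); (13|23)=+1, (11|23)=-1; sign (−1)^0·+1^0·-1^1 = -1.
(a,b)_31: α=1, u≡17; β=0, v≡15 (mod 31); (17|31)=-1, (15|31)=-1; sign (−1)^0·-1^0·-1^1 = -1.
(-144739, -39 / ℚ) ramifies at {3, 7, 23, 29, 31, ∞}: a division algebra.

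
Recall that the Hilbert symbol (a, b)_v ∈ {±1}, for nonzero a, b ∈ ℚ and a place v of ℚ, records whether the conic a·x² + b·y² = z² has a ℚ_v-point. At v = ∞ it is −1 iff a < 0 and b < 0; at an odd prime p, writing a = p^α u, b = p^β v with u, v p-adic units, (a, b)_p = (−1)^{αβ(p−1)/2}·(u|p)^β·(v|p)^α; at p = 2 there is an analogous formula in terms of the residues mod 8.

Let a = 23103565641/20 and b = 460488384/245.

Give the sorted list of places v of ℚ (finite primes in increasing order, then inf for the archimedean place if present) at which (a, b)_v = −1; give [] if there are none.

[19, 31, 37, 41]

(a, b) ≡ (75948605, 3997295) mod (ℚ^×)²; places V = {2, 3, 5, 7, 13, 17, 19, 31, 37, 41, ∞}.
(a,b)_31: α=1, u≡16; β=1, v≡18 (mod 31); (16|31)=+1, (18|31)=+1; sign (−1)^1·+1^1·+1^1 = -1.
(a,b)_5: α=-1, u≡4; β=-1, v≡1 (mod 5); (4|5)=+1, (1|5)=+1; sign (−1)^0·+1^-1·+1^-1 = +1.
(a,b)_17: α=1, u≡4; β=1, v≡1 (mod 17); (4|17)=+1, (1|17)=+1; sign (−1)^0·+1^1·+1^1 = +1.
(a,b)_41: α=1, u≡1; β=1, v≡34 (mod 41); (1|41)=+1, (34|41)=-1; sign (−1)^0·+1^1·-1^1 = -1.
(a,b)_∞: sgn(75948605)=+, sgn(3997295)=+, so +1.
(a,b)_7: α=0, u≡5; β=-2, v≡4 (mod 7); (5|7)=-1, (4|7)=+1; sign (−1)^0·-1^-2·+1^0 = +1.
(a,b)_2: α=-2, β=6; u≡5, v≡7 (mod 8); ε(u)ε(v)=0·1, αω(v)=-2·0, βω(u)=6·1; sum ≡ 0  ⇒  +1.
(a,b)_19: α=1, u≡15; β=0, v≡12 (mod 19); (15|19)=-1, (12|19)=-1; sign (−1)^0·-1^0·-1^1 = -1.
(a,b)_3: α=2, u≡2; β=2, v≡2 (mod 3); (2|3)=-1, (2|3)=-1; sign (−1)^0·-1^2·-1^2 = +1.
(a,b)_13: α=2, u≡5; β=0, v≡4 (mod 13); (5|13)=-1, (4|13)=+1; sign (−1)^0·-1^0·+1^2 = +1.
(a,b)_37: α=1, u≡11; β=1, v≡20 (mod 37); (11|37)=+1, (20|37)=-1; sign (−1)^0·+1^1·-1^1 = -1.
|Ram(75948605, 3997295)| = 4, even; anisotropic at {19, 31, 37, 41}.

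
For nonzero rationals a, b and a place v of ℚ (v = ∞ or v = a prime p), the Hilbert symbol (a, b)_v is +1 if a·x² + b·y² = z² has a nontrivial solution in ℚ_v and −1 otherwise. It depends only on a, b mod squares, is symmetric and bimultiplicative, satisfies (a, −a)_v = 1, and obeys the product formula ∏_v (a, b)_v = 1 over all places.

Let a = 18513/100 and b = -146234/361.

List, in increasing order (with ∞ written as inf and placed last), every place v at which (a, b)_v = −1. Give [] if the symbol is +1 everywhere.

(a, b) ≡ (17, -506) mod (ℚ^×)²; places V = {2, 3, 5, 11, 17, 19, 23, ∞}.
(a,b)_11: α=2, u≡10; β=1, v≡3 (mod 11); (10|11)=-1, (3|11)=+1; sign (−1)^0·-1^1·+1^2 = -1.
(a,b)_5: α=-2, u≡2; β=0, v≡1 (mod 5); (2|5)=-1, (1|5)=+1; sign (−1)^0·-1^0·+1^-2 = +1.
(a,b)_17: α=1, u≡8; β=2, v≡1 (mod 17); (8|17)=+1, (1|17)=+1; sign (−1)^0·+1^2·+1^1 = +1.
(a,b)_19: α=0, u≡9; β=-2, v≡9 (mod 19); (9|19)=+1, (9|19)=+1; sign (−1)^0·+1^-2·+1^0 = +1.
(a,b)_23: α=0, u≡17; β=1, v≡8 (mod 23); (17|23)=-1, (8|23)=+1; sign (−1)^0·-1^1·+1^0 = -1.
(a,b)_∞: sgn(17)=+, sgn(-506)=−, so +1.
(a,b)_2: α=-2, β=1; u≡1, v≡3 (mod 8); ε(u)ε(v)=0·1, αω(v)=-2·1, βω(u)=1·0; sum ≡ 0  ⇒  +1.
(a,b)_3: α=2, u≡2; β=0, v≡1 (mod 3); (2|3)=-1, (1|3)=+1; sign (−1)^0·-1^0·+1^2 = +1.
|Ram(17, -506)| = 2, even; anisotropic at {11, 23}.

[11, 23]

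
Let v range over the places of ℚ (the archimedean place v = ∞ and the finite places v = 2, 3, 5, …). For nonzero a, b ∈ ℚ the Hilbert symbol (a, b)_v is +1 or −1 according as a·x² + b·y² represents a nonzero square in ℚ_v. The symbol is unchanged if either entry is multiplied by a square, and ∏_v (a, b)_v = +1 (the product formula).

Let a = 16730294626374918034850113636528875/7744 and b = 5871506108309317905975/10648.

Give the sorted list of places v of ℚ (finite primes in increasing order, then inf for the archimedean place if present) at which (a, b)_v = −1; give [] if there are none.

[2, 5, 37, 41]

(a, b) ≡ (1280755, 143418) mod (ℚ^×)²; places V = {2, 3, 5, 7, 11, 13, 19, 23, 37, 41, 43, 53, ∞}.
(a,b)_11: α=-2, u≡1; β=-3, v≡5 (mod 11); (1|11)=+1, (5|11)=+1; sign (−1)^0·+1^-3·+1^-2 = +1.
(a,b)_∞: sgn(1280755)=+, sgn(143418)=+, so +1.
(a,b)_19: α=0, u≡18; β=2, v≡7 (mod 19); (18|19)=-1, (7|19)=+1; sign (−1)^0·-1^2·+1^0 = +1.
(a,b)_41: α=2, u≡13; β=1, v≡3 (mod 41); (13|41)=-1, (3|41)=-1; sign (−1)^0·-1^1·-1^2 = -1.
(a,b)_37: α=3, u≡2; β=2, v≡20 (mod 37); (2|37)=-1, (20|37)=-1; sign (−1)^0·-1^2·-1^3 = -1.
(a,b)_43: α=3, u≡18; β=2, v≡13 (mod 43); (18|43)=-1, (13|43)=+1; sign (−1)^0·-1^2·+1^3 = +1.
(a,b)_23: α=3, u≡18; β=2, v≡12 (mod 23); (18|23)=+1, (12|23)=+1; sign (−1)^0·+1^2·+1^3 = +1.
(a,b)_2: α=-6, β=-3; u≡3, v≡5 (mod 8); ε(u)ε(v)=1·0, αω(v)=-6·1, βω(u)=-3·1; sum ≡ 1  ⇒  -1.
(a,b)_3: α=10, u≡1; β=3, v≡1 (mod 3); (1|3)=+1, (1|3)=+1; sign (−1)^0·+1^3·+1^10 = +1.
(a,b)_7: α=3, u≡3; β=2, v≡2 (mod 7); (3|7)=-1, (2|7)=+1; sign (−1)^0·-1^2·+1^3 = +1.
(a,b)_53: α=2, u≡7; β=1, v≡31 (mod 53); (7|53)=+1, (31|53)=-1; sign (−1)^0·+1^1·-1^2 = +1.
(a,b)_13: α=4, u≡11; β=2, v≡6 (mod 13); (11|13)=-1, (6|13)=-1; sign (−1)^0·-1^2·-1^4 = +1.
(a,b)_5: α=3, u≡4; β=2, v≡3 (mod 5); (4|5)=+1, (3|5)=-1; sign (−1)^0·+1^2·-1^3 = -1.
|Ram(1280755, 143418)| = 4, even; anisotropic at {2, 5, 37, 41}.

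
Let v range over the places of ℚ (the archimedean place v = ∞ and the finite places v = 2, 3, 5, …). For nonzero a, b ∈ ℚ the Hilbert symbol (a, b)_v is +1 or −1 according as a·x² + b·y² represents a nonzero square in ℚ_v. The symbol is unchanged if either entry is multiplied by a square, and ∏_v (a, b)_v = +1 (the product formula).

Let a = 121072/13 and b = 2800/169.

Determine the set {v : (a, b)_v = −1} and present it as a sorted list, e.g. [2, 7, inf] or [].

Mod squares: a ≡ 98371, b ≡ 7. Check v ∈ {∞, 2, 5, 7, 13, 23, 47}.
v=23: a=23^1·(≡21), b=23^0·(≡5) mod 23; (21|23)=-1, (5|23)=-1; (−1)^{1·0·11}·(-1)^0·(-1)^1 = -1.
v=47: a=47^1·(≡21), b=47^0·(≡6) mod 47; (21|47)=+1, (6|47)=+1; (−1)^{1·0·23}·(+1)^0·(+1)^1 = +1.
v=2: v_2(a)=4, v_2(b)=4; units ≡ 3, 7 (mod 8); ε·ε+αω+βω = 1·1+4·0+4·1 ≡ 1  ⇒  (a,b)_2 = -1.
v=7: a=7^1·(≡1), b=7^1·(≡1) mod 7; (1|7)=+1, (1|7)=+1; (−1)^{1·1·3}·(+1)^1·(+1)^1 = -1.
v=∞: 98371 > 0 and 7 > 0  ⇒  (a,b)_∞ = +1.
v=13: a=13^-1·(≡3), b=13^-2·(≡5) mod 13; (3|13)=+1, (5|13)=-1; (−1)^{-1·-2·6}·(+1)^-2·(-1)^-1 = -1.
v=5: a=5^0·(≡4), b=5^2·(≡3) mod 5; (4|5)=+1, (3|5)=-1; (−1)^{0·2·2}·(+1)^2·(-1)^0 = +1.
|Ram(98371, 7)| = 4, even; anisotropic at {2, 7, 13, 23}.

[2, 7, 13, 23]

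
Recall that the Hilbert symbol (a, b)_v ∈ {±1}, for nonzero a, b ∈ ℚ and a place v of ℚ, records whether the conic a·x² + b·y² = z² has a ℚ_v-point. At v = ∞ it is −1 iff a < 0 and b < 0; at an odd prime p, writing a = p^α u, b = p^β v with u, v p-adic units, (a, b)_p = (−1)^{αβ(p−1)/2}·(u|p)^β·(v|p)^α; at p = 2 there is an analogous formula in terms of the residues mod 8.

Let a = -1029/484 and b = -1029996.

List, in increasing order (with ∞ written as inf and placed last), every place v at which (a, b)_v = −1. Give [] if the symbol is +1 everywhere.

[7, inf]

Mod squares: a ≡ -21, b ≡ -11. Check v ∈ {∞, 2, 3, 7, 11, 17}.
v=11: a=11^-2·(≡4), b=11^1·(≡7) mod 11; (4|11)=+1, (7|11)=-1; (−1)^{-2·1·5}·(+1)^1·(-1)^-2 = +1.
v=3: a=3^1·(≡2), b=3^4·(≡1) mod 3; (2|3)=-1, (1|3)=+1; (−1)^{1·4·1}·(-1)^4·(+1)^1 = +1.
v=7: a=7^3·(≡4), b=7^0·(≡5) mod 7; (4|7)=+1, (5|7)=-1; (−1)^{3·0·3}·(+1)^0·(-1)^3 = -1.
v=2: v_2(a)=-2, v_2(b)=2; units ≡ 3, 5 (mod 8); ε·ε+αω+βω = 1·0+-2·1+2·1 ≡ 0  ⇒  (a,b)_2 = +1.
v=17: a=17^0·(≡1), b=17^2·(≡6) mod 17; (1|17)=+1, (6|17)=-1; (−1)^{0·2·8}·(+1)^2·(-1)^0 = +1.
v=∞: -21 < 0 and -11 < 0  ⇒  (a,b)_∞ = -1.
Ram(-21, -11) = {7, ∞}; no ℚ_7-point on the conic.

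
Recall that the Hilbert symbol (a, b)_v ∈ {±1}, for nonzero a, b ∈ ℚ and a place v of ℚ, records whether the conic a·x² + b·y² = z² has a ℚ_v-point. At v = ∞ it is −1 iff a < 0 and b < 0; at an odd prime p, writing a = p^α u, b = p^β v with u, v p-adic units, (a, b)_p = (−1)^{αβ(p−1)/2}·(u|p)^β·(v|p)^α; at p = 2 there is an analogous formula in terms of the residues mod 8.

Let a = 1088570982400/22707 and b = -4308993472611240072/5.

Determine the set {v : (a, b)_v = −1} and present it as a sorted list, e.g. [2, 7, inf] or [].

(a, b) ≡ (57, -5610) mod (ℚ^×)²; places V = {2, 3, 5, 11, 17, 19, 29, ∞}.
(a,b)_29: α=-2, u≡6; β=0, v≡5 (mod 29); (6|29)=+1, (5|29)=+1; sign (−1)^0·+1^0·+1^-2 = +1.
(a,b)_∞: sgn(57)=+, sgn(-5610)=−, so +1.
(a,b)_11: α=2, u≡7; β=3, v≡7 (mod 11); (7|11)=-1, (7|11)=-1; sign (−1)^0·-1^3·-1^2 = -1.
(a,b)_3: α=-3, u≡1; β=7, v≡2 (mod 3); (1|3)=+1, (2|3)=-1; sign (−1)^1·+1^7·-1^-3 = +1.
(a,b)_5: α=2, u≡3; β=-1, v≡3 (mod 5); (3|5)=-1, (3|5)=-1; sign (−1)^0·-1^-1·-1^2 = -1.
(a,b)_2: α=16, β=3; u≡1, v≡3 (mod 8); ε(u)ε(v)=0·1, αω(v)=16·1, βω(u)=3·0; sum ≡ 0  ⇒  +1.
(a,b)_17: α=2, u≡14; β=5, v≡3 (mod 17); (14|17)=-1, (3|17)=-1; sign (−1)^0·-1^5·-1^2 = -1.
(a,b)_19: α=1, u≡2; β=4, v≡15 (mod 19); (2|19)=-1, (15|19)=-1; sign (−1)^0·-1^4·-1^1 = -1.
Ram(57, -5610) = {5, 11, 17, 19}; no ℚ_5-point on the conic.

[5, 11, 17, 19]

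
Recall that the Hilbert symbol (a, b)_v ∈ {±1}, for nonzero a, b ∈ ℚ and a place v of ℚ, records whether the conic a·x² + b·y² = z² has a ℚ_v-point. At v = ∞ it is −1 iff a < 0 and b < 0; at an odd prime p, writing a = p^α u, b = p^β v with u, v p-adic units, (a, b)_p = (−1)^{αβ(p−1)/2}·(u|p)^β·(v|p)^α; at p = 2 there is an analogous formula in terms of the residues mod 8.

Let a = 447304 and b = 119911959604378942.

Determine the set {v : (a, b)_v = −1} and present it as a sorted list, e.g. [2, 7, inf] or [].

Mod squares: a ≡ 111826, b ≡ 782782. Check v ∈ {∞, 2, 7, 11, 13, 17, 23}.
v=2: v_2(a)=3, v_2(b)=1; units ≡ 1, 7 (mod 8); ε·ε+αω+βω = 0·1+3·0+1·0 ≡ 0  ⇒  (a,b)_2 = +1.
v=17: a=17^1·(≡13), b=17^3·(≡12) mod 17; (13|17)=+1, (12|17)=-1; (−1)^{1·3·8}·(+1)^3·(-1)^1 = -1.
v=11: a=11^1·(≡8), b=11^3·(≡4) mod 11; (8|11)=-1, (4|11)=+1; (−1)^{1·3·5}·(-1)^3·(+1)^1 = +1.
v=13: a=13^1·(≡10), b=13^3·(≡11) mod 13; (10|13)=+1, (11|13)=-1; (−1)^{1·3·6}·(+1)^3·(-1)^1 = -1.
v=23: a=23^1·(≡13), b=23^3·(≡15) mod 23; (13|23)=+1, (15|23)=-1; (−1)^{1·3·11}·(+1)^3·(-1)^1 = +1.
v=7: a=7^0·(≡4), b=7^3·(≡2) mod 7; (4|7)=+1, (2|7)=+1; (−1)^{0·3·3}·(+1)^3·(+1)^0 = +1.
v=∞: 111826 > 0 and 782782 > 0  ⇒  (a,b)_∞ = +1.
(111826, 782782 / ℚ) ramifies at {13, 17}: a division algebra.

[13, 17]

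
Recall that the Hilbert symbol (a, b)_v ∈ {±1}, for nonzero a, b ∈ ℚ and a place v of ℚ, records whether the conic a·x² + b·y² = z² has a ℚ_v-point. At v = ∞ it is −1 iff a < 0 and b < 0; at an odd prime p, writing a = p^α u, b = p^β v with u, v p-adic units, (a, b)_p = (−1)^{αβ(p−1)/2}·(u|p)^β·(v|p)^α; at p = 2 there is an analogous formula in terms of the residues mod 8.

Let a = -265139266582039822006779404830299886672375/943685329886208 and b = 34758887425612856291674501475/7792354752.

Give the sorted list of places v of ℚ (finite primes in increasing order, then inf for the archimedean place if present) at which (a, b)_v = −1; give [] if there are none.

(a, b) ≡ (-338865, 74037) mod (ℚ^×)²; places V = {2, 3, 5, 7, 13, 19, 23, 29, 31, 37, 41, ∞}.
(a,b)_5: α=3, u≡2; β=2, v≡2 (mod 5); (2|5)=-1, (2|5)=-1; sign (−1)^0·-1^2·-1^3 = -1.
(a,b)_37: α=8, u≡24; β=5, v≡11 (mod 37); (24|37)=-1, (11|37)=+1; sign (−1)^0·-1^5·+1^8 = -1.
(a,b)_3: α=-3, u≡1; β=-1, v≡1 (mod 3); (1|3)=+1, (1|3)=+1; sign (−1)^1·+1^-1·+1^-3 = -1.
(a,b)_2: α=-10, β=-6; u≡7, v≡5 (mod 8); ε(u)ε(v)=1·0, αω(v)=-10·1, βω(u)=-6·0; sum ≡ 0  ⇒  +1.
(a,b)_7: α=-2, u≡6; β=-2, v≡3 (mod 7); (6|7)=-1, (3|7)=-1; sign (−1)^0·-1^-2·-1^-2 = +1.
(a,b)_23: α=4, u≡14; β=3, v≡19 (mod 23); (14|23)=-1, (19|23)=-1; sign (−1)^0·-1^3·-1^4 = -1.
(a,b)_13: α=-4, u≡11; β=-4, v≡5 (mod 13); (11|13)=-1, (5|13)=-1; sign (−1)^0·-1^-4·-1^-4 = +1.
(a,b)_31: α=2, u≡3; β=2, v≡2 (mod 31); (3|31)=-1, (2|31)=+1; sign (−1)^0·-1^2·+1^2 = +1.
(a,b)_19: α=3, u≡9; β=2, v≡12 (mod 19); (9|19)=+1, (12|19)=-1; sign (−1)^0·+1^2·-1^3 = -1.
(a,b)_41: α=9, u≡6; β=6, v≡39 (mod 41); (6|41)=-1, (39|41)=+1; sign (−1)^0·-1^6·+1^9 = +1.
(a,b)_∞: sgn(-338865)=−, sgn(74037)=+, so +1.
(a,b)_29: α=-3, u≡27; β=-1, v≡13 (mod 29); (27|29)=-1, (13|29)=+1; sign (−1)^0·-1^-1·+1^-3 = -1.
|Ram(-338865, 74037)| = 6, even; anisotropic at {3, 5, 19, 23, 29, 37}.

[3, 5, 19, 23, 29, 37]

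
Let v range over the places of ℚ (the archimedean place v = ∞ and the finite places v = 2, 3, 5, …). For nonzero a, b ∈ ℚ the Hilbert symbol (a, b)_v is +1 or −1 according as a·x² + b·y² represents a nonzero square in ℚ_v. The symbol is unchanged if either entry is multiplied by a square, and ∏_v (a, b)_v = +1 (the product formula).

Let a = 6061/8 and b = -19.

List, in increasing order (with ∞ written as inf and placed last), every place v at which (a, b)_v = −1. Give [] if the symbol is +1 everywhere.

Mod squares: a ≡ 12122, b ≡ -19. Check v ∈ {∞, 2, 11, 19, 29}.
v=11: a=11^1·(≡7), b=11^0·(≡3) mod 11; (7|11)=-1, (3|11)=+1; (−1)^{1·0·5}·(-1)^0·(+1)^1 = +1.
v=29: a=29^1·(≡8), b=29^0·(≡10) mod 29; (8|29)=-1, (10|29)=-1; (−1)^{1·0·14}·(-1)^0·(-1)^1 = -1.
v=2: v_2(a)=-3, v_2(b)=0; units ≡ 5, 5 (mod 8); ε·ε+αω+βω = 0·0+-3·1+0·1 ≡ 1  ⇒  (a,b)_2 = -1.
v=∞: 12122 > 0 and -19 < 0  ⇒  (a,b)_∞ = +1.
v=19: a=19^1·(≡9), b=19^1·(≡18) mod 19; (9|19)=+1, (18|19)=-1; (−1)^{1·1·9}·(+1)^1·(-1)^1 = +1.
Ram(12122, -19) = {2, 29}; no ℚ_2-point on the conic.

[2, 29]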